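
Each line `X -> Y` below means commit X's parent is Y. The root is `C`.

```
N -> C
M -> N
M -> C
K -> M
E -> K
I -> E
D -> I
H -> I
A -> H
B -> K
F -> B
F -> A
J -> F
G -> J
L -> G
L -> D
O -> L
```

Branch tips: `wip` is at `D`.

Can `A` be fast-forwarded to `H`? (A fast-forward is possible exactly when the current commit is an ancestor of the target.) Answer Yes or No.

No

A fast-forward from A to H is possible iff A is an ancestor of H.
Ancestors of H: {C, E, H, I, K, M, N}.
A is not among them, so fast-forward is not possible.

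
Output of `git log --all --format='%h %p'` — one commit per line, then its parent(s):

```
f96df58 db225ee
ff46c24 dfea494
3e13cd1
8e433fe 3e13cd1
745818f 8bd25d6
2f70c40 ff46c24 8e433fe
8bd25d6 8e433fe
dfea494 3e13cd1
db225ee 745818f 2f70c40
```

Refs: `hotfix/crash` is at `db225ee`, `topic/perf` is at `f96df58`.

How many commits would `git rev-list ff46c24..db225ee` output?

5

Reachable from db225ee: {2f70c40, 3e13cd1, 745818f, 8bd25d6, 8e433fe, db225ee, dfea494, ff46c24}.
Reachable from ff46c24: {3e13cd1, dfea494, ff46c24}.
In db225ee's history but not ff46c24's: {2f70c40, 745818f, 8bd25d6, 8e433fe, db225ee} — 5 commits.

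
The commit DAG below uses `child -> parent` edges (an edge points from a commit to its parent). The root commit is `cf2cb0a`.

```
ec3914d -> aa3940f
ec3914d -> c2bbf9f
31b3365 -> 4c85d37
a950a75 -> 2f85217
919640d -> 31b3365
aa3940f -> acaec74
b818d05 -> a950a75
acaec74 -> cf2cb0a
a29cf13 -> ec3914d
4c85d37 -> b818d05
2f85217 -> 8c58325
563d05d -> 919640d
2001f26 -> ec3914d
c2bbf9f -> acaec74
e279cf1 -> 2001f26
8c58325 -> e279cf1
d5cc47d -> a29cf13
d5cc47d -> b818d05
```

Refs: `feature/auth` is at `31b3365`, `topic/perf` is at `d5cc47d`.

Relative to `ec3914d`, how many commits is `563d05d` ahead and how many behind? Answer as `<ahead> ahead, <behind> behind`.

10 ahead, 0 behind

Reachable from 563d05d: {2001f26, 2f85217, 31b3365, 4c85d37, 563d05d, 8c58325, 919640d, a950a75, aa3940f, acaec74, b818d05, c2bbf9f, cf2cb0a, e279cf1, ec3914d}.
Reachable from ec3914d: {aa3940f, acaec74, c2bbf9f, cf2cb0a, ec3914d}.
Only in 563d05d's history (ahead): {2001f26, 2f85217, 31b3365, 4c85d37, 563d05d, 8c58325, 919640d, a950a75, b818d05, e279cf1} — 10.
Only in ec3914d's history (behind): {} — 0.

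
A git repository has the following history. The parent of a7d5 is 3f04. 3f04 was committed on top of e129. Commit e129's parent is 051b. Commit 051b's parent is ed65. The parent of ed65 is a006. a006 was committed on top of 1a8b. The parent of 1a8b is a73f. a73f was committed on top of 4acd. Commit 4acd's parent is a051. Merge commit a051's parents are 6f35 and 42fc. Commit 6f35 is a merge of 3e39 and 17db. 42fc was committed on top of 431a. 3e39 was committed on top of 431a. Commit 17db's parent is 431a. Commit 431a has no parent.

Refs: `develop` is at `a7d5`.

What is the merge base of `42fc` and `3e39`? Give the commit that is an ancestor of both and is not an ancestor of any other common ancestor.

Ancestors of 42fc: {42fc, 431a}.
Ancestors of 3e39: {3e39, 431a}.
Common ancestors: {431a}.
The only common ancestor is 431a, so it is the merge base.

431a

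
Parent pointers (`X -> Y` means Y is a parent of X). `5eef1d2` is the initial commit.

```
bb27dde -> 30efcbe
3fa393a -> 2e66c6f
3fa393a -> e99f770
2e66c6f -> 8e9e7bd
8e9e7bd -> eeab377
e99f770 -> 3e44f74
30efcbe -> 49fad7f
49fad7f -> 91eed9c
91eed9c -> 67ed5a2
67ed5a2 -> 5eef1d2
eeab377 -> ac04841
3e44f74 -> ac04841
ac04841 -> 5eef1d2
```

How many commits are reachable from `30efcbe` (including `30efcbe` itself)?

Walking parent pointers from 30efcbe: reachable set = {30efcbe, 49fad7f, 5eef1d2, 67ed5a2, 91eed9c}.
That is 5 commits.

5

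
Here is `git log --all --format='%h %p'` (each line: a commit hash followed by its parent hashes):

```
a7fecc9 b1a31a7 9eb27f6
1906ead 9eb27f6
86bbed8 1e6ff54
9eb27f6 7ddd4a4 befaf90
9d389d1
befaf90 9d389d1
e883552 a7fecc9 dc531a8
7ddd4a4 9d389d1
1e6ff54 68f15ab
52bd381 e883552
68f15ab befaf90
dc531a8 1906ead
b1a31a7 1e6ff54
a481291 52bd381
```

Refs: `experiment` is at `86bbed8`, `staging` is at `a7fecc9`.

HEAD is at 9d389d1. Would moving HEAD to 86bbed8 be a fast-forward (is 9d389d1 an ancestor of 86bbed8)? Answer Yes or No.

A fast-forward from 9d389d1 to 86bbed8 is possible iff 9d389d1 is an ancestor of 86bbed8.
Ancestors of 86bbed8: {1e6ff54, 68f15ab, 86bbed8, 9d389d1, befaf90}.
9d389d1 is among them, so fast-forward is possible.

Yes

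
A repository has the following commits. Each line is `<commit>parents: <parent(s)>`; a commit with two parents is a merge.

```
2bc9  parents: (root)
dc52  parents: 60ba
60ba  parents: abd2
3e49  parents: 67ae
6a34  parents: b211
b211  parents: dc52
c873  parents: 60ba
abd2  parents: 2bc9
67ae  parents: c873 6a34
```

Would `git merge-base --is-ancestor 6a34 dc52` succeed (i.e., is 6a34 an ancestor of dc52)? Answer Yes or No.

No

Ancestors of dc52: {2bc9, 60ba, abd2, dc52}.
6a34 is not in that set, so it is not an ancestor of dc52.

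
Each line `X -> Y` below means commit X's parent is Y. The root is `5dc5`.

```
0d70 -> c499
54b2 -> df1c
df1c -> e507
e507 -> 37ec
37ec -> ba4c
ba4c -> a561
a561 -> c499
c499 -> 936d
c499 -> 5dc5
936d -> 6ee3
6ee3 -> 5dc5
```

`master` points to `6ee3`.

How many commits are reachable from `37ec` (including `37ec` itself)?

7

Walking parent pointers from 37ec: reachable set = {37ec, 5dc5, 6ee3, 936d, a561, ba4c, c499}.
That is 7 commits.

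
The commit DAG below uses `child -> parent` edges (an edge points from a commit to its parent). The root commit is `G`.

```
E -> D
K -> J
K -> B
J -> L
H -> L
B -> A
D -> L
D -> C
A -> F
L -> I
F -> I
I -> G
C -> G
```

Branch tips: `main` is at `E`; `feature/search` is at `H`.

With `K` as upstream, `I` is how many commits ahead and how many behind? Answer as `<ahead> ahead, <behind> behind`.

0 ahead, 6 behind

Reachable from I: {G, I}.
Reachable from K: {A, B, F, G, I, J, K, L}.
Only in I's history (ahead): {} — 0.
Only in K's history (behind): {A, B, F, J, K, L} — 6.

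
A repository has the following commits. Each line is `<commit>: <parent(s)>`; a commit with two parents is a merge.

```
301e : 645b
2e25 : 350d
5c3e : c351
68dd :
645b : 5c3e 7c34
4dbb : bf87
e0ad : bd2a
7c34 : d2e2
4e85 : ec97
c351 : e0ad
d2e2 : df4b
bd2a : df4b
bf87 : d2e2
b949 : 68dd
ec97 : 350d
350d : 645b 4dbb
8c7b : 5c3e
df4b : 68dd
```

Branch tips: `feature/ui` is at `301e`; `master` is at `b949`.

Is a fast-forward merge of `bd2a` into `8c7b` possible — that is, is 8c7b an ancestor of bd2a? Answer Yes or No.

No

A fast-forward from 8c7b to bd2a is possible iff 8c7b is an ancestor of bd2a.
Ancestors of bd2a: {68dd, bd2a, df4b}.
8c7b is not among them, so fast-forward is not possible.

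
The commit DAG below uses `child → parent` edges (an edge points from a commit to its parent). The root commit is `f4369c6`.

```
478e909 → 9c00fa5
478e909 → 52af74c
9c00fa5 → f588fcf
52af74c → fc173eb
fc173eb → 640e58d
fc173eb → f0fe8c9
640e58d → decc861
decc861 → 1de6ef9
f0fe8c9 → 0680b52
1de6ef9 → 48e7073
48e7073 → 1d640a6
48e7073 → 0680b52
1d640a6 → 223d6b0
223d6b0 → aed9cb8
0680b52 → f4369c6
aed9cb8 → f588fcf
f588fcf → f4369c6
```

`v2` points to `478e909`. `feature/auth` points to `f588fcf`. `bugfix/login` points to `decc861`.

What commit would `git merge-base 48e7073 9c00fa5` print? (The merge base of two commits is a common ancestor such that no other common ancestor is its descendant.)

Ancestors of 48e7073: {0680b52, 1d640a6, 223d6b0, 48e7073, aed9cb8, f4369c6, f588fcf}.
Ancestors of 9c00fa5: {9c00fa5, f4369c6, f588fcf}.
Common ancestors: {f4369c6, f588fcf}.
Among these, f588fcf is not an ancestor of any other common ancestor — it is the merge base.

f588fcf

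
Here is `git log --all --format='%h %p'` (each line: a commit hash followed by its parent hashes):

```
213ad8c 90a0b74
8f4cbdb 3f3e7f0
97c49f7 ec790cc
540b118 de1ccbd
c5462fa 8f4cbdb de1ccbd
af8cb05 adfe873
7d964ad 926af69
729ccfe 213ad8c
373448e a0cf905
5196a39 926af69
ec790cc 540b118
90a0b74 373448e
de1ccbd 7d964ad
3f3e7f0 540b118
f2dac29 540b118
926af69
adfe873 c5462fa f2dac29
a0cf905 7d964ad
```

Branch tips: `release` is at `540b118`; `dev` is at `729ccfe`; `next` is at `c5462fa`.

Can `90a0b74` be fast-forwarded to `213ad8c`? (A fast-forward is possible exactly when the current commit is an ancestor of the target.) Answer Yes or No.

A fast-forward from 90a0b74 to 213ad8c is possible iff 90a0b74 is an ancestor of 213ad8c.
Ancestors of 213ad8c: {213ad8c, 373448e, 7d964ad, 90a0b74, 926af69, a0cf905}.
90a0b74 is among them, so fast-forward is possible.

Yes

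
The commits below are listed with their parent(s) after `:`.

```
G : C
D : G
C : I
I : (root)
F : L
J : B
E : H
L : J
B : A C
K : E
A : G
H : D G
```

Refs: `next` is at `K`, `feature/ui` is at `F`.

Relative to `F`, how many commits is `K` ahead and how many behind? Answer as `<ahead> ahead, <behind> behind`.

Reachable from K: {C, D, E, G, H, I, K}.
Reachable from F: {A, B, C, F, G, I, J, L}.
Only in K's history (ahead): {D, E, H, K} — 4.
Only in F's history (behind): {A, B, F, J, L} — 5.

4 ahead, 5 behind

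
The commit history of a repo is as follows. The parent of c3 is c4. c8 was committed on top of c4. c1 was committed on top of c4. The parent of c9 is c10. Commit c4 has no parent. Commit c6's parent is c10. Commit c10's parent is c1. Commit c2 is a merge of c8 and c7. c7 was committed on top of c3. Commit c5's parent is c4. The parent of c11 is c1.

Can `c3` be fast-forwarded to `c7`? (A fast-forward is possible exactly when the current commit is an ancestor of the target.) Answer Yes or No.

Yes

A fast-forward from c3 to c7 is possible iff c3 is an ancestor of c7.
Ancestors of c7: {c3, c4, c7}.
c3 is among them, so fast-forward is possible.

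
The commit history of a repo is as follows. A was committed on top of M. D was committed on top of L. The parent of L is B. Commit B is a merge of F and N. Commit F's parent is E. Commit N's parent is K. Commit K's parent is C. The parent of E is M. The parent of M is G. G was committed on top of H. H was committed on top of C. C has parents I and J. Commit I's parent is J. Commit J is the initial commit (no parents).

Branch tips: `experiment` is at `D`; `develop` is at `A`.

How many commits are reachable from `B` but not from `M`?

Reachable from B: {B, C, E, F, G, H, I, J, K, M, N}.
Reachable from M: {C, G, H, I, J, M}.
In B's history but not M's: {B, E, F, K, N} — 5 commits.

5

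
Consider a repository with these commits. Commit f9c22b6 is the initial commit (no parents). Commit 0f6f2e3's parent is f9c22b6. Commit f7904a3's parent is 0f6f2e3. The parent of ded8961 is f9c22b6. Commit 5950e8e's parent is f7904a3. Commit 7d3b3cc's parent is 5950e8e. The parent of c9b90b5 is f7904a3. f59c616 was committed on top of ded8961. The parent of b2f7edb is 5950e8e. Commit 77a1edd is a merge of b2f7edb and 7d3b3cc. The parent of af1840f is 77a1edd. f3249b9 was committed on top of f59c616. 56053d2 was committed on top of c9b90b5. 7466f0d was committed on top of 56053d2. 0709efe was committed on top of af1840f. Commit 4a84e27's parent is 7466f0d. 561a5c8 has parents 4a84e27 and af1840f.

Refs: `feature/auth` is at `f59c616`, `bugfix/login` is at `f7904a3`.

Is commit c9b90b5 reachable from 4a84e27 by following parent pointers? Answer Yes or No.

Yes

Ancestors of 4a84e27 (commits reachable by following parents): {0f6f2e3, 4a84e27, 56053d2, 7466f0d, c9b90b5, f7904a3, f9c22b6}.
c9b90b5 is in that set, so it is an ancestor of 4a84e27.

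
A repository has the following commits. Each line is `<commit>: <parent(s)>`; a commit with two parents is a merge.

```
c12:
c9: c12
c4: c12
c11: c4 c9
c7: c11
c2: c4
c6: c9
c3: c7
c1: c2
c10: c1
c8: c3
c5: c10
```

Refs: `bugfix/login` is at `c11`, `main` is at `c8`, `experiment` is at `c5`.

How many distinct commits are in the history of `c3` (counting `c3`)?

6

Walking parent pointers from c3: reachable set = {c11, c12, c3, c4, c7, c9}.
That is 6 commits.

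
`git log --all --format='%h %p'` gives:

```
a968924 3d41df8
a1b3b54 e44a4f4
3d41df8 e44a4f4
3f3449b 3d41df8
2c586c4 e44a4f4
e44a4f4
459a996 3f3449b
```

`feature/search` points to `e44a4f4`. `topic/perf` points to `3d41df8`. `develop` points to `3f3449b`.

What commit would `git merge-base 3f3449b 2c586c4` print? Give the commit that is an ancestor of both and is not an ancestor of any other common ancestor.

e44a4f4

Ancestors of 3f3449b: {3d41df8, 3f3449b, e44a4f4}.
Ancestors of 2c586c4: {2c586c4, e44a4f4}.
Common ancestors: {e44a4f4}.
The only common ancestor is e44a4f4, so it is the merge base.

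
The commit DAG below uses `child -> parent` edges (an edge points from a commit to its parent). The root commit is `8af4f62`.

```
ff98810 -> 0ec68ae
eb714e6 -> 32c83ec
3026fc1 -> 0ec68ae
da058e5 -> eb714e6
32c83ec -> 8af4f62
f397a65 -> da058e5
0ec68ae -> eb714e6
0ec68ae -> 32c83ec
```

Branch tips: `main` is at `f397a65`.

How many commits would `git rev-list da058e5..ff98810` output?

Reachable from ff98810: {0ec68ae, 32c83ec, 8af4f62, eb714e6, ff98810}.
Reachable from da058e5: {32c83ec, 8af4f62, da058e5, eb714e6}.
In ff98810's history but not da058e5's: {0ec68ae, ff98810} — 2 commits.

2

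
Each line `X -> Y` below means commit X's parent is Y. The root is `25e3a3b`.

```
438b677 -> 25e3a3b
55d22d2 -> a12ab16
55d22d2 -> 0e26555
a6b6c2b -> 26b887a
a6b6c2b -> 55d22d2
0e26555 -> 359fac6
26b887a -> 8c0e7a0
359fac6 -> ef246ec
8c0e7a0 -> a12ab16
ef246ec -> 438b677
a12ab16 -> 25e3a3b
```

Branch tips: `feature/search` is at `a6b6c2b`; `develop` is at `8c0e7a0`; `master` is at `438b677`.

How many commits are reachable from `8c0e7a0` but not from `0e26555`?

2

Reachable from 8c0e7a0: {25e3a3b, 8c0e7a0, a12ab16}.
Reachable from 0e26555: {0e26555, 25e3a3b, 359fac6, 438b677, ef246ec}.
In 8c0e7a0's history but not 0e26555's: {8c0e7a0, a12ab16} — 2 commits.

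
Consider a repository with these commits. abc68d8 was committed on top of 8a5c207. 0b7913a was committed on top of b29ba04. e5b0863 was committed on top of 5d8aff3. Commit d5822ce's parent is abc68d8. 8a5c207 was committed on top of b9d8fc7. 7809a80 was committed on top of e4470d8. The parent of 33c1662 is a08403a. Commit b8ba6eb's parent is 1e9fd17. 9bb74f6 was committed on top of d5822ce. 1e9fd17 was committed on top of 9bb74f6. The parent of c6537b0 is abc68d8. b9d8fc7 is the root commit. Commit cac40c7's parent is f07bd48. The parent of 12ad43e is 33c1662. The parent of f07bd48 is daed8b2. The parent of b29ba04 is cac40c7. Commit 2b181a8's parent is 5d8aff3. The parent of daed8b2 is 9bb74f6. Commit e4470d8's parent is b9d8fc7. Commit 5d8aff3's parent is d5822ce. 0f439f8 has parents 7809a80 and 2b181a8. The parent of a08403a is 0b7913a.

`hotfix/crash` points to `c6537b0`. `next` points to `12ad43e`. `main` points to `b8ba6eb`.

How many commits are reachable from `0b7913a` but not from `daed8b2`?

4

Reachable from 0b7913a: {0b7913a, 8a5c207, 9bb74f6, abc68d8, b29ba04, b9d8fc7, cac40c7, d5822ce, daed8b2, f07bd48}.
Reachable from daed8b2: {8a5c207, 9bb74f6, abc68d8, b9d8fc7, d5822ce, daed8b2}.
In 0b7913a's history but not daed8b2's: {0b7913a, b29ba04, cac40c7, f07bd48} — 4 commits.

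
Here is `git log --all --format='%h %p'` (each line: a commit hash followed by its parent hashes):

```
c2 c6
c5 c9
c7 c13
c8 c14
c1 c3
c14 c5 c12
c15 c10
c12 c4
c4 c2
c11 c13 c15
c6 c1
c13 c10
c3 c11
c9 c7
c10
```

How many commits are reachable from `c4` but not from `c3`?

Reachable from c4: {c1, c10, c11, c13, c15, c2, c3, c4, c6}.
Reachable from c3: {c10, c11, c13, c15, c3}.
In c4's history but not c3's: {c1, c2, c4, c6} — 4 commits.

4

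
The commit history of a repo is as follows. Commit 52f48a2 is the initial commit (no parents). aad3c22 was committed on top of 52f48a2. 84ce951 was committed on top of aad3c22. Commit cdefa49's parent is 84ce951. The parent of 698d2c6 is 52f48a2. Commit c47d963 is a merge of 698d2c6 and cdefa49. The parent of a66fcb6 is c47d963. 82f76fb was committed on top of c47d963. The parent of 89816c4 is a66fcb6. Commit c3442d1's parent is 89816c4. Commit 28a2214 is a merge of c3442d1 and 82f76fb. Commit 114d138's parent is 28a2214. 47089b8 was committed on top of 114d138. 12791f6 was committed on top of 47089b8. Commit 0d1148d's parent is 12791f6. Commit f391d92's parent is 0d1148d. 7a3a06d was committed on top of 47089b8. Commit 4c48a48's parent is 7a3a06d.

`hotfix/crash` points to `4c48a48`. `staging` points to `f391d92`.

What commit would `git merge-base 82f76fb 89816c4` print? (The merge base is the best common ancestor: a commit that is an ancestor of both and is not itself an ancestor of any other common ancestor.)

Ancestors of 82f76fb: {52f48a2, 698d2c6, 82f76fb, 84ce951, aad3c22, c47d963, cdefa49}.
Ancestors of 89816c4: {52f48a2, 698d2c6, 84ce951, 89816c4, a66fcb6, aad3c22, c47d963, cdefa49}.
Common ancestors: {52f48a2, 698d2c6, 84ce951, aad3c22, c47d963, cdefa49}.
Among these, c47d963 is not an ancestor of any other common ancestor — it is the merge base.

c47d963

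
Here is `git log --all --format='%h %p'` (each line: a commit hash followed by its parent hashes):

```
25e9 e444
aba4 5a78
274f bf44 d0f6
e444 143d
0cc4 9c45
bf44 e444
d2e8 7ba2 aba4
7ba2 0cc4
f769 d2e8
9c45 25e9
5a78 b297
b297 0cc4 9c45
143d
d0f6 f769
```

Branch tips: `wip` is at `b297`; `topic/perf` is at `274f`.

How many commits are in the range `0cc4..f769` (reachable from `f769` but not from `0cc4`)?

Reachable from f769: {0cc4, 143d, 25e9, 5a78, 7ba2, 9c45, aba4, b297, d2e8, e444, f769}.
Reachable from 0cc4: {0cc4, 143d, 25e9, 9c45, e444}.
In f769's history but not 0cc4's: {5a78, 7ba2, aba4, b297, d2e8, f769} — 6 commits.

6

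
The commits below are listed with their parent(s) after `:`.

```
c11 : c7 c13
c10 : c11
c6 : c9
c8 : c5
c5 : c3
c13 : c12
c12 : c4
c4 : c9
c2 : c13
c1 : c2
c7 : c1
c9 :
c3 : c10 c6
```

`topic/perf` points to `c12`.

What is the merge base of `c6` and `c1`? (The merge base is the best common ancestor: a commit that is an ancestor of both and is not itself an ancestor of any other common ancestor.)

c9

Ancestors of c6: {c6, c9}.
Ancestors of c1: {c1, c12, c13, c2, c4, c9}.
Common ancestors: {c9}.
The only common ancestor is c9, so it is the merge base.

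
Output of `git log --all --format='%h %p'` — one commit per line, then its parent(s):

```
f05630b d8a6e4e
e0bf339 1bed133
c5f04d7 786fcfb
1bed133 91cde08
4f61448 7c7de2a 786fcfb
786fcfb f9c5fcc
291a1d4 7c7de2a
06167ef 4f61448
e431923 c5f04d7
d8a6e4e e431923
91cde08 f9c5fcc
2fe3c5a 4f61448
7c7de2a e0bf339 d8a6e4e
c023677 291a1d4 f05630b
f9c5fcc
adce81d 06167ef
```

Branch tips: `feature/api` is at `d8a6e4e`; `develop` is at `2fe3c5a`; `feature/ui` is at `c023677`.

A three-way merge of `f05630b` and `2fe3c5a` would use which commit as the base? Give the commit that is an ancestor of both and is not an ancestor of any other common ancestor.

Ancestors of f05630b: {786fcfb, c5f04d7, d8a6e4e, e431923, f05630b, f9c5fcc}.
Ancestors of 2fe3c5a: {1bed133, 2fe3c5a, 4f61448, 786fcfb, 7c7de2a, 91cde08, c5f04d7, d8a6e4e, e0bf339, e431923, f9c5fcc}.
Common ancestors: {786fcfb, c5f04d7, d8a6e4e, e431923, f9c5fcc}.
Among these, d8a6e4e is not an ancestor of any other common ancestor — it is the merge base.

d8a6e4e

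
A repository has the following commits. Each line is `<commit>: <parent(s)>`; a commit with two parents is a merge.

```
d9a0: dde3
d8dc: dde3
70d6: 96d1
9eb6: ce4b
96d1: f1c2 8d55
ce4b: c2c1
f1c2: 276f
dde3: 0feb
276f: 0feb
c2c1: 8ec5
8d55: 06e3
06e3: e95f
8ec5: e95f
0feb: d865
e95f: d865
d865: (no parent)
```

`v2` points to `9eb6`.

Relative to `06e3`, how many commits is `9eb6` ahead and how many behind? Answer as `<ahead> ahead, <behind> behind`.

4 ahead, 1 behind

Reachable from 9eb6: {8ec5, 9eb6, c2c1, ce4b, d865, e95f}.
Reachable from 06e3: {06e3, d865, e95f}.
Only in 9eb6's history (ahead): {8ec5, 9eb6, c2c1, ce4b} — 4.
Only in 06e3's history (behind): {06e3} — 1.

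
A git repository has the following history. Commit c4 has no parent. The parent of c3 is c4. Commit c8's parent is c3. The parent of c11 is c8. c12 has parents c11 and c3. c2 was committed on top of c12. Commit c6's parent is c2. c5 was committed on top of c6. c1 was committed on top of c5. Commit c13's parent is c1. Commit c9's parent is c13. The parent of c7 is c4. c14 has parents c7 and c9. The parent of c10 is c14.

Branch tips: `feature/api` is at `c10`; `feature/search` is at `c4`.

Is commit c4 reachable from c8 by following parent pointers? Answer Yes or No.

Ancestors of c8 (commits reachable by following parents): {c3, c4, c8}.
c4 is in that set, so it is an ancestor of c8.

Yes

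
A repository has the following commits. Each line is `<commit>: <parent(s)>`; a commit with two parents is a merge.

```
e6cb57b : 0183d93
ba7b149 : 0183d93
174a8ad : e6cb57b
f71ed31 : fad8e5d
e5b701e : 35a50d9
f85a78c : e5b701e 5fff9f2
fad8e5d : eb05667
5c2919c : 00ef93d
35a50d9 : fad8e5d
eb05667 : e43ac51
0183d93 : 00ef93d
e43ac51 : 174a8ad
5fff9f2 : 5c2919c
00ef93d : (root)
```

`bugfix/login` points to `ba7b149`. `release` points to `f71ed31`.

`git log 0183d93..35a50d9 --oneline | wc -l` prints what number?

6

Reachable from 35a50d9: {00ef93d, 0183d93, 174a8ad, 35a50d9, e43ac51, e6cb57b, eb05667, fad8e5d}.
Reachable from 0183d93: {00ef93d, 0183d93}.
In 35a50d9's history but not 0183d93's: {174a8ad, 35a50d9, e43ac51, e6cb57b, eb05667, fad8e5d} — 6 commits.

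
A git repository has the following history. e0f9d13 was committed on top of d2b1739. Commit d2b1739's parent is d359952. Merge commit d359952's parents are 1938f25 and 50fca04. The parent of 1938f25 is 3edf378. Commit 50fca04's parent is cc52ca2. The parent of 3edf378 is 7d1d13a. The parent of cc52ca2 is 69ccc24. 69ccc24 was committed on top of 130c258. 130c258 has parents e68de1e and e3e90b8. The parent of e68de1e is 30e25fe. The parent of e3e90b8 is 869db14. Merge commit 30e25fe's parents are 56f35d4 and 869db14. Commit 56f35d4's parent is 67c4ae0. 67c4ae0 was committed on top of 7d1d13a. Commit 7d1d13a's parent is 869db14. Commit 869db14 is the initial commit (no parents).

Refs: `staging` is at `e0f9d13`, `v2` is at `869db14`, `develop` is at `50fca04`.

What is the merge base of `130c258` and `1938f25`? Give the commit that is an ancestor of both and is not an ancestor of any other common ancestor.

Ancestors of 130c258: {130c258, 30e25fe, 56f35d4, 67c4ae0, 7d1d13a, 869db14, e3e90b8, e68de1e}.
Ancestors of 1938f25: {1938f25, 3edf378, 7d1d13a, 869db14}.
Common ancestors: {7d1d13a, 869db14}.
Among these, 7d1d13a is not an ancestor of any other common ancestor — it is the merge base.

7d1d13a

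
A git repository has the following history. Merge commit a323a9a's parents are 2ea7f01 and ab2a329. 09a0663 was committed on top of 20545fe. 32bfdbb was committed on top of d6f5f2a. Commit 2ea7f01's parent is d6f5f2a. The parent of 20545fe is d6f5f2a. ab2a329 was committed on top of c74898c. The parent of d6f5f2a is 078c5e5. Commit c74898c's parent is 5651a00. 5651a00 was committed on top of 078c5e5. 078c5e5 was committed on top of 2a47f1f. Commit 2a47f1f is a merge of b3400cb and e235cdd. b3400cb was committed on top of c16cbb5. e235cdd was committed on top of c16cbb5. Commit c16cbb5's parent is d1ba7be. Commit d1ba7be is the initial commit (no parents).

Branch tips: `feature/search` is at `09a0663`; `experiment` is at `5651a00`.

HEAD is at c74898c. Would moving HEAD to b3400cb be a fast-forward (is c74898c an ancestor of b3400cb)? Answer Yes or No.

No

A fast-forward from c74898c to b3400cb is possible iff c74898c is an ancestor of b3400cb.
Ancestors of b3400cb: {b3400cb, c16cbb5, d1ba7be}.
c74898c is not among them, so fast-forward is not possible.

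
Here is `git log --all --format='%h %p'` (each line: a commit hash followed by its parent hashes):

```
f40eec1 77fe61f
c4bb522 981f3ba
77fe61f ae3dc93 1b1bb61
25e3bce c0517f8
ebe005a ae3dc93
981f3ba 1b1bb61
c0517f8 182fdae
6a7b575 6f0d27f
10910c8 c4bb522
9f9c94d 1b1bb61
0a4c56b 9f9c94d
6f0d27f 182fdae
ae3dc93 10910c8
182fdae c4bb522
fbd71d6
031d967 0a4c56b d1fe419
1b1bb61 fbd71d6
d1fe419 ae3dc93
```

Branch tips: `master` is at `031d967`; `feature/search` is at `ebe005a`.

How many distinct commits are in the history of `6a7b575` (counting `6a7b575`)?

Walking parent pointers from 6a7b575: reachable set = {182fdae, 1b1bb61, 6a7b575, 6f0d27f, 981f3ba, c4bb522, fbd71d6}.
That is 7 commits.

7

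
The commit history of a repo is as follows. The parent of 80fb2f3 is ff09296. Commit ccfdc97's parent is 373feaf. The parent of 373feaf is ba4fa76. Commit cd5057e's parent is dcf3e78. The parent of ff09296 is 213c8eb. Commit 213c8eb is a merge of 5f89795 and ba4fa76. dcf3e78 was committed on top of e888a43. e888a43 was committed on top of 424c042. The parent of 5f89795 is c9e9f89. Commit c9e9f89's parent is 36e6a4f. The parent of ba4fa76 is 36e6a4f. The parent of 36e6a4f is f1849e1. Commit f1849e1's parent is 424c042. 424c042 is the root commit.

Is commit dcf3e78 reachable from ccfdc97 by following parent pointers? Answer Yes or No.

Ancestors of ccfdc97: {36e6a4f, 373feaf, 424c042, ba4fa76, ccfdc97, f1849e1}.
dcf3e78 is not in that set, so it is not an ancestor of ccfdc97.

No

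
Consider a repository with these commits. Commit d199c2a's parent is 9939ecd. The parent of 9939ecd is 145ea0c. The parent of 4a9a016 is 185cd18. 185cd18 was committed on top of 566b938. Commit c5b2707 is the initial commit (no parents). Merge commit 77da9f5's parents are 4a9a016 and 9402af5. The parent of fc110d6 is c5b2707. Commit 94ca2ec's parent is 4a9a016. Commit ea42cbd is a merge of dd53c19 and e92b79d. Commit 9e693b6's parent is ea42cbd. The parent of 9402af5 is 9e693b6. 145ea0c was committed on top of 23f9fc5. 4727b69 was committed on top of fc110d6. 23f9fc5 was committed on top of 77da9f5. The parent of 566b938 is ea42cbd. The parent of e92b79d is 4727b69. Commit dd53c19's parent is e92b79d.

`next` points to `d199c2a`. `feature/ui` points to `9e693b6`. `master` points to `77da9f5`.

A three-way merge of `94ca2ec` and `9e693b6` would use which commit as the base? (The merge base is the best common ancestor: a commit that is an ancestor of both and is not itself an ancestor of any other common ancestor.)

Ancestors of 94ca2ec: {185cd18, 4727b69, 4a9a016, 566b938, 94ca2ec, c5b2707, dd53c19, e92b79d, ea42cbd, fc110d6}.
Ancestors of 9e693b6: {4727b69, 9e693b6, c5b2707, dd53c19, e92b79d, ea42cbd, fc110d6}.
Common ancestors: {4727b69, c5b2707, dd53c19, e92b79d, ea42cbd, fc110d6}.
Among these, ea42cbd is not an ancestor of any other common ancestor — it is the merge base.

ea42cbd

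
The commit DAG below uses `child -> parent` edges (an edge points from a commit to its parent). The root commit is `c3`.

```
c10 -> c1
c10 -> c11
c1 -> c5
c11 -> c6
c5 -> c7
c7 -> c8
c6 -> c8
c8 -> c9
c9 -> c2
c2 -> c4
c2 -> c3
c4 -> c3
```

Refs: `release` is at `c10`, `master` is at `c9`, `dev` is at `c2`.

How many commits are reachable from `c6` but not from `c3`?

5

Reachable from c6: {c2, c3, c4, c6, c8, c9}.
Reachable from c3: {c3}.
In c6's history but not c3's: {c2, c4, c6, c8, c9} — 5 commits.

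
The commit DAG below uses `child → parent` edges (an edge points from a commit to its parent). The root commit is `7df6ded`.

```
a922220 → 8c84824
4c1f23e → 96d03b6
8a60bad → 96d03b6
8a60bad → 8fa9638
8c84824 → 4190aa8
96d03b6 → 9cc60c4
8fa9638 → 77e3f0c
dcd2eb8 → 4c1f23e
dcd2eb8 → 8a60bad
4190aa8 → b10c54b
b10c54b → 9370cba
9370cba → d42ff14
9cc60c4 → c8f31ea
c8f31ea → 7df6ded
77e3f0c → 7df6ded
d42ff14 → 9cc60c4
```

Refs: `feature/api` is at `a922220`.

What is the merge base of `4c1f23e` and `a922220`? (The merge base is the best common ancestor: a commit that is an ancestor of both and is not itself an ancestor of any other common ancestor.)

Ancestors of 4c1f23e: {4c1f23e, 7df6ded, 96d03b6, 9cc60c4, c8f31ea}.
Ancestors of a922220: {4190aa8, 7df6ded, 8c84824, 9370cba, 9cc60c4, a922220, b10c54b, c8f31ea, d42ff14}.
Common ancestors: {7df6ded, 9cc60c4, c8f31ea}.
Among these, 9cc60c4 is not an ancestor of any other common ancestor — it is the merge base.

9cc60c4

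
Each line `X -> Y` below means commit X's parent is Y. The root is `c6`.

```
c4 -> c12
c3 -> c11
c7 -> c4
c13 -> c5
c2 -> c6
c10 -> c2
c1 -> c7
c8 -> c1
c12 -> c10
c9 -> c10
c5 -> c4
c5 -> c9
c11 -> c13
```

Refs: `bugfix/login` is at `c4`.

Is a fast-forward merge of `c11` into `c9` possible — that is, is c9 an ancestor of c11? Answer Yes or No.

A fast-forward from c9 to c11 is possible iff c9 is an ancestor of c11.
Ancestors of c11: {c10, c11, c12, c13, c2, c4, c5, c6, c9}.
c9 is among them, so fast-forward is possible.

Yes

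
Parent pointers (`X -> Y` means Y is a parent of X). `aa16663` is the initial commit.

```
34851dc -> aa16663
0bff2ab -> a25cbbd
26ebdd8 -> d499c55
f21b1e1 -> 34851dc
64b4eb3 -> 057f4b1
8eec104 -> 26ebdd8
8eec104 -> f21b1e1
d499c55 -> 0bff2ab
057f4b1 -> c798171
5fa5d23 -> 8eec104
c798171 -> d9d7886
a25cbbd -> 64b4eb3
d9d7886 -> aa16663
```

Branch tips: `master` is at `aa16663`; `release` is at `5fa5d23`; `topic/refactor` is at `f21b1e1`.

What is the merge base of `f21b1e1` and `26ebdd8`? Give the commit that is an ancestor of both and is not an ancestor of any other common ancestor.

aa16663

Ancestors of f21b1e1: {34851dc, aa16663, f21b1e1}.
Ancestors of 26ebdd8: {057f4b1, 0bff2ab, 26ebdd8, 64b4eb3, a25cbbd, aa16663, c798171, d499c55, d9d7886}.
Common ancestors: {aa16663}.
The only common ancestor is aa16663, so it is the merge base.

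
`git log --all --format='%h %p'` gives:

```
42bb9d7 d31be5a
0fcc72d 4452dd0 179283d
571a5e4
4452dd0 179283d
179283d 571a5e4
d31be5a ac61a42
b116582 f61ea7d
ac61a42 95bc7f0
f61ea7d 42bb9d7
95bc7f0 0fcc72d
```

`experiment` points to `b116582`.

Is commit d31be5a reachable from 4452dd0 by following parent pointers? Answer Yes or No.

No

Ancestors of 4452dd0: {179283d, 4452dd0, 571a5e4}.
d31be5a is not in that set, so it is not an ancestor of 4452dd0.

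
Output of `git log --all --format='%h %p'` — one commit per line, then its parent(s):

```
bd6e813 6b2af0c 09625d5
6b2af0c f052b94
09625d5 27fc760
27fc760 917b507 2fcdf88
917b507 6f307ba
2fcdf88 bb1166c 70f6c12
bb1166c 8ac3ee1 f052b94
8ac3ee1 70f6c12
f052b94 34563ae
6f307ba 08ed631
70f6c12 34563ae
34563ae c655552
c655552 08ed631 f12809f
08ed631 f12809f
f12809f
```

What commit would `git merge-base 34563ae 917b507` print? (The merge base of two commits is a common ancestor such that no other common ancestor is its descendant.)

08ed631

Ancestors of 34563ae: {08ed631, 34563ae, c655552, f12809f}.
Ancestors of 917b507: {08ed631, 6f307ba, 917b507, f12809f}.
Common ancestors: {08ed631, f12809f}.
Among these, 08ed631 is not an ancestor of any other common ancestor — it is the merge base.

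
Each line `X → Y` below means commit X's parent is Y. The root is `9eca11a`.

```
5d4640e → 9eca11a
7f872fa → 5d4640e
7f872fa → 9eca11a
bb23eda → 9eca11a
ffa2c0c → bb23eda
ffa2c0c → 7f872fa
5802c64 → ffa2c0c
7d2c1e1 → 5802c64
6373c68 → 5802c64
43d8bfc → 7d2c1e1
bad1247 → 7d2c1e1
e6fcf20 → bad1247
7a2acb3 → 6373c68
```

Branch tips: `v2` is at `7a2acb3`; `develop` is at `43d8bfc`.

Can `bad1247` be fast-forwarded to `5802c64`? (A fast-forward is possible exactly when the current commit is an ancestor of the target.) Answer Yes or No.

A fast-forward from bad1247 to 5802c64 is possible iff bad1247 is an ancestor of 5802c64.
Ancestors of 5802c64: {5802c64, 5d4640e, 7f872fa, 9eca11a, bb23eda, ffa2c0c}.
bad1247 is not among them, so fast-forward is not possible.

No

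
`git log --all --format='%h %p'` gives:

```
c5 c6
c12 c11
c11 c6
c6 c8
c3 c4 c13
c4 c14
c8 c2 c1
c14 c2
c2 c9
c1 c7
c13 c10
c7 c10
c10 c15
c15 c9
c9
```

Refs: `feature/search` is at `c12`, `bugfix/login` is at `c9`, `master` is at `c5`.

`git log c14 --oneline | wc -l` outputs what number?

3

Walking parent pointers from c14: reachable set = {c14, c2, c9}.
That is 3 commits.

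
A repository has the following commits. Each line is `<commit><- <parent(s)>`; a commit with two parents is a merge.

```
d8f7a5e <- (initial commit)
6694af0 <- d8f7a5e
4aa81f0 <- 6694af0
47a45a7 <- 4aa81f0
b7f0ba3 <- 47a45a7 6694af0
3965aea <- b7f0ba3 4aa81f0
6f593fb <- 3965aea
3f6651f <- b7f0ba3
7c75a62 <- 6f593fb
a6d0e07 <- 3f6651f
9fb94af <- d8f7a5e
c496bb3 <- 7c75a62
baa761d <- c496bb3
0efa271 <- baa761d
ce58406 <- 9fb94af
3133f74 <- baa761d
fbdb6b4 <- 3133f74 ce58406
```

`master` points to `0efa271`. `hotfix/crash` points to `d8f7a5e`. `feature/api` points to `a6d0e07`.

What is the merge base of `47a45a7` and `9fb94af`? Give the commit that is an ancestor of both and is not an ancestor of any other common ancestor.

d8f7a5e

Ancestors of 47a45a7: {47a45a7, 4aa81f0, 6694af0, d8f7a5e}.
Ancestors of 9fb94af: {9fb94af, d8f7a5e}.
Common ancestors: {d8f7a5e}.
The only common ancestor is d8f7a5e, so it is the merge base.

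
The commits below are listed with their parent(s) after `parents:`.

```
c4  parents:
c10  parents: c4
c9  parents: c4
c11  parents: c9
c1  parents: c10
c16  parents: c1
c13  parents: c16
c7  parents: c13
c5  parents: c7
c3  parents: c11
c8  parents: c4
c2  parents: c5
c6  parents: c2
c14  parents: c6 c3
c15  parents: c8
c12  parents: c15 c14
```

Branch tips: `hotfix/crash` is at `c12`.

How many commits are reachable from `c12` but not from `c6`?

Reachable from c12: {c1, c10, c11, c12, c13, c14, c15, c16, c2, c3, c4, c5, c6, c7, c8, c9}.
Reachable from c6: {c1, c10, c13, c16, c2, c4, c5, c6, c7}.
In c12's history but not c6's: {c11, c12, c14, c15, c3, c8, c9} — 7 commits.

7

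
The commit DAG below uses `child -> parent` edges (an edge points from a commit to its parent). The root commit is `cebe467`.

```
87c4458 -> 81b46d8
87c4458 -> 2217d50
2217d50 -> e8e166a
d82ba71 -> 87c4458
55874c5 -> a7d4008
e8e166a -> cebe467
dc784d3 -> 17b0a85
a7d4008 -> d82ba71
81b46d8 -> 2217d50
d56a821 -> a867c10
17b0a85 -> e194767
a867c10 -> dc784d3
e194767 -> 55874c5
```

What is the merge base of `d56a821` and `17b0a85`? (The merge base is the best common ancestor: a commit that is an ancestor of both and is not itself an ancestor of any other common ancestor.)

Ancestors of d56a821: {17b0a85, 2217d50, 55874c5, 81b46d8, 87c4458, a7d4008, a867c10, cebe467, d56a821, d82ba71, dc784d3, e194767, e8e166a}.
Ancestors of 17b0a85: {17b0a85, 2217d50, 55874c5, 81b46d8, 87c4458, a7d4008, cebe467, d82ba71, e194767, e8e166a}.
Common ancestors: {17b0a85, 2217d50, 55874c5, 81b46d8, 87c4458, a7d4008, cebe467, d82ba71, e194767, e8e166a}.
Among these, 17b0a85 is not an ancestor of any other common ancestor — it is the merge base.

17b0a85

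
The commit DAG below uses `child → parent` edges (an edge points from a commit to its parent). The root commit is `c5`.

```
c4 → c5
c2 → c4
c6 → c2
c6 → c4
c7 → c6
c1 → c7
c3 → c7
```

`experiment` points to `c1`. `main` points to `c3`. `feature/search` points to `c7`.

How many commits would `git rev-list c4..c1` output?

Reachable from c1: {c1, c2, c4, c5, c6, c7}.
Reachable from c4: {c4, c5}.
In c1's history but not c4's: {c1, c2, c6, c7} — 4 commits.

4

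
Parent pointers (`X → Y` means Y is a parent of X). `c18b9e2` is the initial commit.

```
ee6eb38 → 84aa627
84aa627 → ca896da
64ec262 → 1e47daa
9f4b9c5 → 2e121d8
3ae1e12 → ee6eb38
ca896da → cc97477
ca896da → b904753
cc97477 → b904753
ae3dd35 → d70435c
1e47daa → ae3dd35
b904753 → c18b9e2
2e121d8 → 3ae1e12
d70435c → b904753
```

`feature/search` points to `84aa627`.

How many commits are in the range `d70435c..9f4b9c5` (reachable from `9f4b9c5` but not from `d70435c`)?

7

Reachable from 9f4b9c5: {2e121d8, 3ae1e12, 84aa627, 9f4b9c5, b904753, c18b9e2, ca896da, cc97477, ee6eb38}.
Reachable from d70435c: {b904753, c18b9e2, d70435c}.
In 9f4b9c5's history but not d70435c's: {2e121d8, 3ae1e12, 84aa627, 9f4b9c5, ca896da, cc97477, ee6eb38} — 7 commits.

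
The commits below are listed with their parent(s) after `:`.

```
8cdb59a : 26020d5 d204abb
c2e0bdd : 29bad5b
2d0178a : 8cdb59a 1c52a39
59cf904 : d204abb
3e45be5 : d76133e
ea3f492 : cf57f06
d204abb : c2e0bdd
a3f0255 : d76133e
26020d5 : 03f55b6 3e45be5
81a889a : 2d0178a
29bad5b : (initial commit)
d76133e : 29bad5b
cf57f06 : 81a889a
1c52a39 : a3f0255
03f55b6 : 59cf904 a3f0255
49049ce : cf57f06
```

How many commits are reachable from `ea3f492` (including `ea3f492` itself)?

15

Walking parent pointers from ea3f492: reachable set = {03f55b6, 1c52a39, 26020d5, 29bad5b, 2d0178a, 3e45be5, 59cf904, 81a889a, 8cdb59a, a3f0255, c2e0bdd, cf57f06, d204abb, d76133e, ea3f492}.
That is 15 commits.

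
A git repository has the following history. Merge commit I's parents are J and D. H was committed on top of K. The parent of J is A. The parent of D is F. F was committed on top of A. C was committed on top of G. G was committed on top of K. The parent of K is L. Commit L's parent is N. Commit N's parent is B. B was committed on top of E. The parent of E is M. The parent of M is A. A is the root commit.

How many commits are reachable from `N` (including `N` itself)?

5

Walking parent pointers from N: reachable set = {A, B, E, M, N}.
That is 5 commits.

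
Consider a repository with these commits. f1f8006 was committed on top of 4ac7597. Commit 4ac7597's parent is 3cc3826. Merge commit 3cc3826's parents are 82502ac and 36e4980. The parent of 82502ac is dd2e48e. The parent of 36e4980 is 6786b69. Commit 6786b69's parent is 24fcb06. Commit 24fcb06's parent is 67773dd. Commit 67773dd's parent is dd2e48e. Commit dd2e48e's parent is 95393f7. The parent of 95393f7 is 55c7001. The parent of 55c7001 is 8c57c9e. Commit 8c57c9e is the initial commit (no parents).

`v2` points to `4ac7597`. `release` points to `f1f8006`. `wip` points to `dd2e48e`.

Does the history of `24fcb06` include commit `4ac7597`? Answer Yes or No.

No

Ancestors of 24fcb06: {24fcb06, 55c7001, 67773dd, 8c57c9e, 95393f7, dd2e48e}.
4ac7597 is not in that set, so it is not an ancestor of 24fcb06.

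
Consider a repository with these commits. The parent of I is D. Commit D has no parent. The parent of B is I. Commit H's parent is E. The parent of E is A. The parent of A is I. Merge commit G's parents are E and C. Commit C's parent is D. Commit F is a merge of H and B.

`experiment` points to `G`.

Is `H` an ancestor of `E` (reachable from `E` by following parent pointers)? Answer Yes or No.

No

Ancestors of E: {A, D, E, I}.
H is not in that set, so it is not an ancestor of E.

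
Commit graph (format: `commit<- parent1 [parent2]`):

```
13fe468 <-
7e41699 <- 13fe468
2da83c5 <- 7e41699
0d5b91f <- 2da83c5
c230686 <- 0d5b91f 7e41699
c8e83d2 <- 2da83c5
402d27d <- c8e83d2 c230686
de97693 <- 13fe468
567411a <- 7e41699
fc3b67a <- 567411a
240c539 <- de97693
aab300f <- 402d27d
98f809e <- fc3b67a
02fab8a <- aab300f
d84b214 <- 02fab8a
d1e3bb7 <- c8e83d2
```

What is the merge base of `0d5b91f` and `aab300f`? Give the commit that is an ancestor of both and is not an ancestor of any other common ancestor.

0d5b91f

Ancestors of 0d5b91f: {0d5b91f, 13fe468, 2da83c5, 7e41699}.
Ancestors of aab300f: {0d5b91f, 13fe468, 2da83c5, 402d27d, 7e41699, aab300f, c230686, c8e83d2}.
Common ancestors: {0d5b91f, 13fe468, 2da83c5, 7e41699}.
Among these, 0d5b91f is not an ancestor of any other common ancestor — it is the merge base.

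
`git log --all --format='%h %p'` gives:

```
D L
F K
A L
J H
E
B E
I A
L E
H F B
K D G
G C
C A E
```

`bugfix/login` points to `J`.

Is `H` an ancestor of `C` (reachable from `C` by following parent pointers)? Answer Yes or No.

No

Ancestors of C: {A, C, E, L}.
H is not in that set, so it is not an ancestor of C.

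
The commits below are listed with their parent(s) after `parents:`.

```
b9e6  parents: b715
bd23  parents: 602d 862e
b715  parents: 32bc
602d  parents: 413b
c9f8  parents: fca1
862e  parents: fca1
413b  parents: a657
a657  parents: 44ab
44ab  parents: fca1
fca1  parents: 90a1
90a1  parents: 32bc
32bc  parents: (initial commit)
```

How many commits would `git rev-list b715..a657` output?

Reachable from a657: {32bc, 44ab, 90a1, a657, fca1}.
Reachable from b715: {32bc, b715}.
In a657's history but not b715's: {44ab, 90a1, a657, fca1} — 4 commits.

4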